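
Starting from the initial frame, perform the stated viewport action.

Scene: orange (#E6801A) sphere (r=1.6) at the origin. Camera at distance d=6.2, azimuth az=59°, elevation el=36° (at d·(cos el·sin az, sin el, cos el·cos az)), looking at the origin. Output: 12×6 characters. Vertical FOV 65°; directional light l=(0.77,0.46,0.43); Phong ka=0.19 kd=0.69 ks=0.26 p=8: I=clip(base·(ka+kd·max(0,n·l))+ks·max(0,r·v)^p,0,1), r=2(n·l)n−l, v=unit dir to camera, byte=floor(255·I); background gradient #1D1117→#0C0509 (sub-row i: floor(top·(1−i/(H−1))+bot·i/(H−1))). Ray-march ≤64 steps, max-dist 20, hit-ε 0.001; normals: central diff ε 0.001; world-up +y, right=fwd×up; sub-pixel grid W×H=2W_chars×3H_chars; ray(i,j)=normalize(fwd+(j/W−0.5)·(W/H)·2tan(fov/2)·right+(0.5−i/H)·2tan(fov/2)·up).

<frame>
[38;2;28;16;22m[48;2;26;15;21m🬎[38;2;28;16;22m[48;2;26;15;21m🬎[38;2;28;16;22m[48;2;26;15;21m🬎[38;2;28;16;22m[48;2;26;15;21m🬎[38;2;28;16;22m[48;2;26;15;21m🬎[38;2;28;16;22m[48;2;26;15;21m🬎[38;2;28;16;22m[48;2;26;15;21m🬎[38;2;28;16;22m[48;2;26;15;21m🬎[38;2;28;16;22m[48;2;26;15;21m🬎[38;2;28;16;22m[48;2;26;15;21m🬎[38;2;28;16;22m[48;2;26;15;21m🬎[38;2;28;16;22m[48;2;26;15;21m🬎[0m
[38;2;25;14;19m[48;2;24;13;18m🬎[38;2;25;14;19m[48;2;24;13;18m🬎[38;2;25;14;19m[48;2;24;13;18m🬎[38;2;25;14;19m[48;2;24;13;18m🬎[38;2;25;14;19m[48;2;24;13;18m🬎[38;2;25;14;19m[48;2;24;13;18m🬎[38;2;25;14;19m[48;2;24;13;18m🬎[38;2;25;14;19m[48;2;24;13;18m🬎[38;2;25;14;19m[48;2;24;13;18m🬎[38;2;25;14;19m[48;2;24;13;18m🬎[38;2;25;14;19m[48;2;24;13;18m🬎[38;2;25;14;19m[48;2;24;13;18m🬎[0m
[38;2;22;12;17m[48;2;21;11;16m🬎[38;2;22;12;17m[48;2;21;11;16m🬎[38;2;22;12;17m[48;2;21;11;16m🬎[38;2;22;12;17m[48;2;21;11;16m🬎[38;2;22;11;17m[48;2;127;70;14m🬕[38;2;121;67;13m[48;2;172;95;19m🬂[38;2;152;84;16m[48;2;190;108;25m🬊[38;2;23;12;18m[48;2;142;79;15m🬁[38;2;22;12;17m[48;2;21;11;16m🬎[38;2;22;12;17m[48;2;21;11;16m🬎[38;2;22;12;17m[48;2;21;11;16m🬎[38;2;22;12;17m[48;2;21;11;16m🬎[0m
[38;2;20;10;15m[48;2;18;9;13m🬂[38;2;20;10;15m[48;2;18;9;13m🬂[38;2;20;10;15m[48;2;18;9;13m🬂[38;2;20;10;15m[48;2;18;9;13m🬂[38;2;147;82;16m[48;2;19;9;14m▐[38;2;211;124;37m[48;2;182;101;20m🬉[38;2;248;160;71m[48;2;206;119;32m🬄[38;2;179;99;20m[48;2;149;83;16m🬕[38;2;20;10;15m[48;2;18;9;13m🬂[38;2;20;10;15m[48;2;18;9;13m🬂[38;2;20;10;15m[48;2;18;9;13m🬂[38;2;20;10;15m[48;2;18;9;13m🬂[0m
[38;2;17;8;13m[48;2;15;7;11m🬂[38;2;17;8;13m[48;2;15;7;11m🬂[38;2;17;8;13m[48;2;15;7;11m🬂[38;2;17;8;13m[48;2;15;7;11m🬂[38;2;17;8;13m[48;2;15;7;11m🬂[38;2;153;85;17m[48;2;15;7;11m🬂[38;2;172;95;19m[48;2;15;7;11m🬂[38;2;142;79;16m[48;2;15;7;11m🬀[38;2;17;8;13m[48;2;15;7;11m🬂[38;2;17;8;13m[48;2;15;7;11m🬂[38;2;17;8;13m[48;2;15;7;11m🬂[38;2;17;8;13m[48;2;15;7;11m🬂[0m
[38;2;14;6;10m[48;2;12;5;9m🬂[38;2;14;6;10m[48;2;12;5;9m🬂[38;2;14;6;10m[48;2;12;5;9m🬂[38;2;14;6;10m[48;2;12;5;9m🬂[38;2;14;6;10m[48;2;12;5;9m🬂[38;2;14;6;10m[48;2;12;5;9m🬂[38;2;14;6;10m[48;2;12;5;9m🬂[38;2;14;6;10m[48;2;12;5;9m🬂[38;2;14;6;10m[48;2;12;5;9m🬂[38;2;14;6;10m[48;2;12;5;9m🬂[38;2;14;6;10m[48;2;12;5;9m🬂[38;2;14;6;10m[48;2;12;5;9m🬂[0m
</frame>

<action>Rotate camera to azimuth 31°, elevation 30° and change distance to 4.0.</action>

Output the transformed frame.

<frame>
[38;2;28;16;22m[48;2;26;15;21m🬎[38;2;28;16;22m[48;2;26;15;21m🬎[38;2;28;16;22m[48;2;26;15;21m🬎[38;2;28;16;22m[48;2;26;15;21m🬎[38;2;28;16;22m[48;2;26;15;21m🬎[38;2;28;16;22m[48;2;26;15;21m🬎[38;2;28;16;22m[48;2;26;15;21m🬎[38;2;28;16;22m[48;2;26;15;21m🬎[38;2;28;16;22m[48;2;26;15;21m🬎[38;2;28;16;22m[48;2;26;15;21m🬎[38;2;28;16;22m[48;2;26;15;21m🬎[38;2;28;16;22m[48;2;26;15;21m🬎[0m
[38;2;25;14;19m[48;2;24;13;18m🬎[38;2;25;14;19m[48;2;24;13;18m🬎[38;2;25;14;19m[48;2;24;13;18m🬎[38;2;25;14;19m[48;2;24;13;18m🬎[38;2;25;14;19m[48;2;115;64;13m🬆[38;2;26;14;20m[48;2;140;78;15m🬀[38;2;128;71;14m[48;2;167;93;18m🬂[38;2;26;14;20m[48;2;173;96;19m🬂[38;2;178;99;20m[48;2;25;13;19m🬏[38;2;25;14;19m[48;2;24;13;18m🬎[38;2;25;14;19m[48;2;24;13;18m🬎[38;2;25;14;19m[48;2;24;13;18m🬎[0m
[38;2;22;12;17m[48;2;21;11;16m🬎[38;2;22;12;17m[48;2;21;11;16m🬎[38;2;22;12;17m[48;2;21;11;16m🬎[38;2;35;19;13m[48;2;102;57;11m▌[38;2;130;72;14m[48;2;149;82;16m▌[38;2;164;91;18m[48;2;177;100;21m🬕[38;2;192;111;29m[48;2;234;149;64m🬝[38;2;199;113;27m[48;2;231;143;55m🬎[38;2;188;104;20m[48;2;199;111;23m🬊[38;2;177;98;20m[48;2;22;11;17m🬏[38;2;22;12;17m[48;2;21;11;16m🬎[38;2;22;12;17m[48;2;21;11;16m🬎[0m
[38;2;20;10;15m[48;2;18;9;13m🬂[38;2;20;10;15m[48;2;18;9;13m🬂[38;2;20;10;15m[48;2;18;9;13m🬂[38;2;99;55;10m[48;2;39;21;9m🬨[38;2;152;84;16m[48;2;135;74;14m▐[38;2;178;100;22m[48;2;164;91;18m▐[38;2;239;154;69m[48;2;200;118;36m🬉[38;2;246;160;73m[48;2;214;126;39m🬄[38;2;204;115;26m[48;2;195;108;21m🬄[38;2;179;99;19m[48;2;18;9;13m🬄[38;2;20;10;15m[48;2;18;9;13m🬂[38;2;20;10;15m[48;2;18;9;13m🬂[0m
[38;2;17;8;13m[48;2;15;7;11m🬂[38;2;17;8;13m[48;2;15;7;11m🬂[38;2;17;8;13m[48;2;15;7;11m🬂[38;2;87;48;9m[48;2;15;7;11m🬁[38;2;120;67;13m[48;2;15;7;11m🬬[38;2;160;89;18m[48;2;140;77;15m🬊[38;2;178;99;20m[48;2;161;89;18m🬊[38;2;184;102;20m[48;2;162;90;18m🬎[38;2;181;100;20m[48;2;15;7;11m🬆[38;2;17;8;13m[48;2;15;7;11m🬂[38;2;17;8;13m[48;2;15;7;11m🬂[38;2;17;8;13m[48;2;15;7;11m🬂[0m
[38;2;14;6;10m[48;2;12;5;9m🬂[38;2;14;6;10m[48;2;12;5;9m🬂[38;2;14;6;10m[48;2;12;5;9m🬂[38;2;14;6;10m[48;2;12;5;9m🬂[38;2;14;6;10m[48;2;12;5;9m🬂[38;2;107;59;12m[48;2;12;5;9m🬁[38;2;124;69;13m[48;2;12;5;9m🬂[38;2;14;6;10m[48;2;12;5;9m🬂[38;2;14;6;10m[48;2;12;5;9m🬂[38;2;14;6;10m[48;2;12;5;9m🬂[38;2;14;6;10m[48;2;12;5;9m🬂[38;2;14;6;10m[48;2;12;5;9m🬂[0m
</frame>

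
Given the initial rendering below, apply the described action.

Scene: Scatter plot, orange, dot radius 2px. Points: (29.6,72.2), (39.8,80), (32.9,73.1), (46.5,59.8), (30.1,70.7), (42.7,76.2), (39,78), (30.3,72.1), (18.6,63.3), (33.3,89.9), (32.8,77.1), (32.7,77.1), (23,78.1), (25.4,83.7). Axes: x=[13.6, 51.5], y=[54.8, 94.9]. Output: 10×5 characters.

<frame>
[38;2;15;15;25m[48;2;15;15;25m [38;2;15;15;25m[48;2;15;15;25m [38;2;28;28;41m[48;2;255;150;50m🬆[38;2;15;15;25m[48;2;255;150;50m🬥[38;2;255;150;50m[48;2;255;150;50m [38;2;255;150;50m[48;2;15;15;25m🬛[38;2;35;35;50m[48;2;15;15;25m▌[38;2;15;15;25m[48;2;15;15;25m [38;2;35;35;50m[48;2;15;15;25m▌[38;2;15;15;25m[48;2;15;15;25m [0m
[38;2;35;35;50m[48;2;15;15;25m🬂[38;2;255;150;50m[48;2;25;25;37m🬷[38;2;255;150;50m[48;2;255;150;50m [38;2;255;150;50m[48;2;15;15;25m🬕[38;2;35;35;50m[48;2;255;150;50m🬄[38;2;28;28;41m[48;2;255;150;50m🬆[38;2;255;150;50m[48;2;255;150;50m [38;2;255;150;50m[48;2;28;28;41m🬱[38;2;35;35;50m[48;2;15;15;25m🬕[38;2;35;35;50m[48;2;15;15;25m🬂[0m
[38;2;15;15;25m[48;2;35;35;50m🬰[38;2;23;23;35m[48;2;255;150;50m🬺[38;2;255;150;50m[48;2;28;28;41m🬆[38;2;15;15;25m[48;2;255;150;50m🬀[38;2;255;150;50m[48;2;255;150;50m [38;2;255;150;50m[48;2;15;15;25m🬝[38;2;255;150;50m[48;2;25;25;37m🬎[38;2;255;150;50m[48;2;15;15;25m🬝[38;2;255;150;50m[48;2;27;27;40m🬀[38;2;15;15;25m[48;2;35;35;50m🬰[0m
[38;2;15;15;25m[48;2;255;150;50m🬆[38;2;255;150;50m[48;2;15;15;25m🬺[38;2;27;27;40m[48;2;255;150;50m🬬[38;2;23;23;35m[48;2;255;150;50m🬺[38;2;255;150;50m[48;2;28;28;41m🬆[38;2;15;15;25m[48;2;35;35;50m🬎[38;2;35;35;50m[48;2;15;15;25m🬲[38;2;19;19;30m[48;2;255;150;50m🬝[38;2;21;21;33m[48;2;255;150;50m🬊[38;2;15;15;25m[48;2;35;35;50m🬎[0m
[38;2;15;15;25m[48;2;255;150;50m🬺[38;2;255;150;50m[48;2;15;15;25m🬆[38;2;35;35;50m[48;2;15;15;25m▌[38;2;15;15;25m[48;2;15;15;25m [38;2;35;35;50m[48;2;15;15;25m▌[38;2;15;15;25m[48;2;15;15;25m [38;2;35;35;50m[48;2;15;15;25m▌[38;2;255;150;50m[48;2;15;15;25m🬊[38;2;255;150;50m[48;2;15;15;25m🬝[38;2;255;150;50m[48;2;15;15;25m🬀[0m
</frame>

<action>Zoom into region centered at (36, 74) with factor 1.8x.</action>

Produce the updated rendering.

<frame>
[38;2;255;150;50m[48;2;15;15;25m🬝[38;2;255;150;50m[48;2;15;15;25m🬀[38;2;35;35;50m[48;2;15;15;25m▌[38;2;15;15;25m[48;2;15;15;25m [38;2;35;35;50m[48;2;15;15;25m▌[38;2;15;15;25m[48;2;255;150;50m🬝[38;2;21;21;33m[48;2;255;150;50m🬊[38;2;15;15;25m[48;2;15;15;25m [38;2;35;35;50m[48;2;15;15;25m▌[38;2;15;15;25m[48;2;15;15;25m [0m
[38;2;35;35;50m[48;2;15;15;25m🬂[38;2;35;35;50m[48;2;15;15;25m🬂[38;2;35;35;50m[48;2;255;150;50m🬆[38;2;255;150;50m[48;2;35;35;50m🬺[38;2;27;27;40m[48;2;255;150;50m🬬[38;2;255;150;50m[48;2;15;15;25m🬬[38;2;255;150;50m[48;2;255;150;50m [38;2;255;150;50m[48;2;255;150;50m [38;2;255;150;50m[48;2;28;28;41m🬱[38;2;35;35;50m[48;2;15;15;25m🬂[0m
[38;2;23;23;35m[48;2;255;150;50m🬝[38;2;15;15;25m[48;2;255;150;50m🬀[38;2;255;150;50m[48;2;255;150;50m [38;2;255;150;50m[48;2;255;150;50m [38;2;27;27;40m[48;2;255;150;50m🬸[38;2;15;15;25m[48;2;35;35;50m🬰[38;2;255;150;50m[48;2;27;27;40m🬀[38;2;255;150;50m[48;2;21;21;33m🬊[38;2;255;150;50m[48;2;27;27;40m🬀[38;2;15;15;25m[48;2;35;35;50m🬰[0m
[38;2;15;15;25m[48;2;35;35;50m🬎[38;2;255;150;50m[48;2;28;28;41m🬊[38;2;255;150;50m[48;2;35;35;50m🬝[38;2;255;150;50m[48;2;23;23;35m🬀[38;2;35;35;50m[48;2;15;15;25m🬲[38;2;15;15;25m[48;2;35;35;50m🬎[38;2;35;35;50m[48;2;15;15;25m🬲[38;2;15;15;25m[48;2;35;35;50m🬎[38;2;35;35;50m[48;2;15;15;25m🬲[38;2;15;15;25m[48;2;35;35;50m🬎[0m
[38;2;15;15;25m[48;2;15;15;25m [38;2;15;15;25m[48;2;15;15;25m [38;2;35;35;50m[48;2;15;15;25m▌[38;2;15;15;25m[48;2;15;15;25m [38;2;35;35;50m[48;2;15;15;25m▌[38;2;15;15;25m[48;2;15;15;25m [38;2;35;35;50m[48;2;15;15;25m▌[38;2;15;15;25m[48;2;15;15;25m [38;2;35;35;50m[48;2;15;15;25m▌[38;2;15;15;25m[48;2;15;15;25m [0m
</frame>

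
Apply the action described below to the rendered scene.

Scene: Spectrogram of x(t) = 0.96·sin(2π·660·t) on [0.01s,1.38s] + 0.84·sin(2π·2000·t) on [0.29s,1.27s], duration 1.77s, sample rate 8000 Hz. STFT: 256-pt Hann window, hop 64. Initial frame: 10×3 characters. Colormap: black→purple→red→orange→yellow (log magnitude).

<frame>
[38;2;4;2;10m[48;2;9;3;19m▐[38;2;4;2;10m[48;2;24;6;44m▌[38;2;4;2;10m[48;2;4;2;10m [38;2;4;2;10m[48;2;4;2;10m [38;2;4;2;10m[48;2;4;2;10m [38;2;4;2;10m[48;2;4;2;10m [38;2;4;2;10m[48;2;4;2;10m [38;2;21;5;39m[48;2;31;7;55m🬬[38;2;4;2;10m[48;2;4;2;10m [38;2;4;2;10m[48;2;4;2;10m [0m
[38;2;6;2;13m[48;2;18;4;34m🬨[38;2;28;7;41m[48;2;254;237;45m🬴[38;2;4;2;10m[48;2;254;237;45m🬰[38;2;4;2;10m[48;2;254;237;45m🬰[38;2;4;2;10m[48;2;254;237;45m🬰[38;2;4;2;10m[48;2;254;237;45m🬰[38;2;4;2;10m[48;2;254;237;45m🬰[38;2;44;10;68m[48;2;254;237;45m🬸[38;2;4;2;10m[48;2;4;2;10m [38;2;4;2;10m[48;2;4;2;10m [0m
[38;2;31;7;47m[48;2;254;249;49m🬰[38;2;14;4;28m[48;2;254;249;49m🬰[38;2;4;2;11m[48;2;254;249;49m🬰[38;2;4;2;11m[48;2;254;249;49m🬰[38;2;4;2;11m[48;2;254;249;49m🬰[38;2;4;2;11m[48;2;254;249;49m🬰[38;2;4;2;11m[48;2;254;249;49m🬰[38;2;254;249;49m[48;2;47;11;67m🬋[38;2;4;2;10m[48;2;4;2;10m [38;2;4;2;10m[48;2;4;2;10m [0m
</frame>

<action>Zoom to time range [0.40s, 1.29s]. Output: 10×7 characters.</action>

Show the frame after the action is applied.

<frame>
[38;2;4;2;10m[48;2;4;2;10m [38;2;4;2;10m[48;2;4;2;10m [38;2;4;2;10m[48;2;4;2;10m [38;2;4;2;10m[48;2;4;2;10m [38;2;4;2;10m[48;2;4;2;10m [38;2;4;2;10m[48;2;4;2;10m [38;2;4;2;10m[48;2;4;2;10m [38;2;4;2;10m[48;2;4;2;10m [38;2;4;2;10m[48;2;4;2;10m [38;2;4;2;10m[48;2;15;4;30m▌[0m
[38;2;4;2;10m[48;2;4;2;10m [38;2;4;2;10m[48;2;4;2;10m [38;2;4;2;10m[48;2;4;2;10m [38;2;4;2;10m[48;2;4;2;10m [38;2;4;2;10m[48;2;4;2;10m [38;2;4;2;10m[48;2;4;2;10m [38;2;4;2;10m[48;2;4;2;10m [38;2;4;2;10m[48;2;4;2;10m [38;2;4;2;10m[48;2;4;2;10m [38;2;4;2;10m[48;2;19;4;35m▌[0m
[38;2;4;2;10m[48;2;4;2;10m [38;2;4;2;10m[48;2;4;2;10m [38;2;4;2;10m[48;2;4;2;10m [38;2;4;2;10m[48;2;4;2;10m [38;2;4;2;10m[48;2;4;2;10m [38;2;4;2;10m[48;2;4;2;10m [38;2;4;2;10m[48;2;4;2;10m [38;2;4;2;10m[48;2;4;2;10m [38;2;4;2;10m[48;2;4;2;10m [38;2;4;2;10m[48;2;31;7;55m▌[0m
[38;2;4;2;11m[48;2;254;238;45m🬰[38;2;4;2;11m[48;2;254;238;45m🬰[38;2;4;2;11m[48;2;254;238;45m🬰[38;2;4;2;11m[48;2;254;238;45m🬰[38;2;4;2;11m[48;2;254;238;45m🬰[38;2;4;2;11m[48;2;254;238;45m🬰[38;2;4;2;11m[48;2;254;238;45m🬰[38;2;4;2;11m[48;2;254;238;45m🬰[38;2;4;2;11m[48;2;254;238;45m🬰[38;2;53;13;48m[48;2;254;238;45m🬰[0m
[38;2;4;2;10m[48;2;4;2;10m [38;2;4;2;10m[48;2;4;2;10m [38;2;4;2;10m[48;2;4;2;10m [38;2;4;2;10m[48;2;4;2;10m [38;2;4;2;10m[48;2;4;2;10m [38;2;4;2;10m[48;2;4;2;10m [38;2;4;2;10m[48;2;4;2;10m [38;2;4;2;10m[48;2;4;2;10m [38;2;4;2;10m[48;2;4;2;10m [38;2;4;2;10m[48;2;31;7;55m▌[0m
[38;2;7;2;15m[48;2;254;249;49m🬎[38;2;7;2;15m[48;2;254;249;49m🬎[38;2;7;2;15m[48;2;254;249;49m🬎[38;2;7;2;15m[48;2;254;249;49m🬎[38;2;7;2;15m[48;2;254;249;49m🬎[38;2;7;2;15m[48;2;254;249;49m🬎[38;2;7;2;15m[48;2;254;249;49m🬎[38;2;7;2;15m[48;2;254;249;49m🬎[38;2;7;2;15m[48;2;254;249;49m🬎[38;2;13;3;26m[48;2;254;249;49m🬎[0m
[38;2;14;4;26m[48;2;4;2;10m🬂[38;2;14;4;26m[48;2;4;2;10m🬂[38;2;14;4;26m[48;2;4;2;10m🬂[38;2;14;4;26m[48;2;4;2;10m🬂[38;2;14;4;26m[48;2;4;2;10m🬂[38;2;14;4;26m[48;2;4;2;10m🬂[38;2;14;4;26m[48;2;4;2;10m🬂[38;2;14;4;26m[48;2;4;2;10m🬂[38;2;14;4;26m[48;2;4;2;10m🬂[38;2;17;4;31m[48;2;4;2;10m🬨[0m
</frame>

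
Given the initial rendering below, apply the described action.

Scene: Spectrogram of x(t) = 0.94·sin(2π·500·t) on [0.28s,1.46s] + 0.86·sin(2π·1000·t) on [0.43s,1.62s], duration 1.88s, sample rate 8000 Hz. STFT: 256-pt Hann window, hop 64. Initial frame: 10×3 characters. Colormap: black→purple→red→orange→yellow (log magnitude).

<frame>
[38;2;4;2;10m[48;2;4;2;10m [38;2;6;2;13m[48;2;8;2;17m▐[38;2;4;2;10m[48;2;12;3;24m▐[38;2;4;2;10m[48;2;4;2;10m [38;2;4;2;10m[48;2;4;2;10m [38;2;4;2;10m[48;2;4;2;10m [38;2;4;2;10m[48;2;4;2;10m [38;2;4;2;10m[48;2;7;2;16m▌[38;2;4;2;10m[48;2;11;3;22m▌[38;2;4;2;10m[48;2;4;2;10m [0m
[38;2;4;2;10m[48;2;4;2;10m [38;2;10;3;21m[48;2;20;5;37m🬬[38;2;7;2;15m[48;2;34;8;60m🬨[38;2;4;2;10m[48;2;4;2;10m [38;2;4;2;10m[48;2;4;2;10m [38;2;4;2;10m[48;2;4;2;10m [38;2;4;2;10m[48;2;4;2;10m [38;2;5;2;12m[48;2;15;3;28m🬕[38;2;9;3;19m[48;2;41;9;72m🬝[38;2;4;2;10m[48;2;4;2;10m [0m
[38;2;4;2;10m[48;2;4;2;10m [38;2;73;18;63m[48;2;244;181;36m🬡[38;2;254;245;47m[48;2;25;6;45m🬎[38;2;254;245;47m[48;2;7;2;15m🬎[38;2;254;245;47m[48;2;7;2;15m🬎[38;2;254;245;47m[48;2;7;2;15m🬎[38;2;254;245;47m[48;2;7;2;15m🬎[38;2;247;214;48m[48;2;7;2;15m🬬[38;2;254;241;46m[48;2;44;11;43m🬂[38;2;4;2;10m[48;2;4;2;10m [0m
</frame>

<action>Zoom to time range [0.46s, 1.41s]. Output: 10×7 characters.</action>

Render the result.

<frame>
[38;2;4;2;10m[48;2;4;2;10m [38;2;4;2;10m[48;2;4;2;10m [38;2;4;2;10m[48;2;4;2;10m [38;2;4;2;10m[48;2;4;2;10m [38;2;4;2;10m[48;2;4;2;10m [38;2;4;2;10m[48;2;4;2;10m [38;2;4;2;10m[48;2;4;2;10m [38;2;4;2;10m[48;2;4;2;10m [38;2;4;2;10m[48;2;4;2;10m [38;2;4;2;10m[48;2;4;2;10m [0m
[38;2;4;2;10m[48;2;4;2;10m [38;2;4;2;10m[48;2;4;2;10m [38;2;4;2;10m[48;2;4;2;10m [38;2;4;2;10m[48;2;4;2;10m [38;2;4;2;10m[48;2;4;2;10m [38;2;4;2;10m[48;2;4;2;10m [38;2;4;2;10m[48;2;4;2;10m [38;2;4;2;10m[48;2;4;2;10m [38;2;4;2;10m[48;2;4;2;10m [38;2;4;2;10m[48;2;4;2;10m [0m
[38;2;4;2;10m[48;2;4;2;10m [38;2;4;2;10m[48;2;4;2;10m [38;2;4;2;10m[48;2;4;2;10m [38;2;4;2;10m[48;2;4;2;10m [38;2;4;2;10m[48;2;4;2;10m [38;2;4;2;10m[48;2;4;2;10m [38;2;4;2;10m[48;2;4;2;10m [38;2;4;2;10m[48;2;4;2;10m [38;2;4;2;10m[48;2;4;2;10m [38;2;4;2;10m[48;2;4;2;10m [0m
[38;2;4;2;10m[48;2;4;2;10m [38;2;4;2;10m[48;2;4;2;10m [38;2;4;2;10m[48;2;4;2;10m [38;2;4;2;10m[48;2;4;2;10m [38;2;4;2;10m[48;2;4;2;10m [38;2;4;2;10m[48;2;4;2;10m [38;2;4;2;10m[48;2;4;2;10m [38;2;4;2;10m[48;2;4;2;10m [38;2;4;2;10m[48;2;4;2;10m [38;2;4;2;10m[48;2;4;2;10m [0m
[38;2;4;2;10m[48;2;4;2;10m [38;2;4;2;10m[48;2;4;2;10m [38;2;4;2;10m[48;2;4;2;10m [38;2;4;2;10m[48;2;4;2;10m [38;2;4;2;10m[48;2;4;2;10m [38;2;4;2;10m[48;2;4;2;10m [38;2;4;2;10m[48;2;4;2;10m [38;2;4;2;10m[48;2;4;2;10m [38;2;4;2;10m[48;2;4;2;10m [38;2;4;2;10m[48;2;4;2;10m [0m
[38;2;254;241;46m[48;2;6;2;13m🬂[38;2;254;241;46m[48;2;6;2;13m🬂[38;2;254;241;46m[48;2;6;2;13m🬂[38;2;254;241;46m[48;2;6;2;13m🬂[38;2;254;241;46m[48;2;6;2;13m🬂[38;2;254;241;46m[48;2;6;2;13m🬂[38;2;254;241;46m[48;2;6;2;13m🬂[38;2;254;241;46m[48;2;6;2;13m🬂[38;2;254;241;46m[48;2;6;2;13m🬂[38;2;254;241;46m[48;2;6;2;13m🬂[0m
[38;2;254;249;49m[48;2;4;2;10m🬂[38;2;254;249;49m[48;2;4;2;10m🬂[38;2;254;249;49m[48;2;4;2;10m🬂[38;2;254;249;49m[48;2;4;2;10m🬂[38;2;254;249;49m[48;2;4;2;10m🬂[38;2;254;249;49m[48;2;4;2;10m🬂[38;2;254;249;49m[48;2;4;2;10m🬂[38;2;254;249;49m[48;2;4;2;10m🬂[38;2;254;249;49m[48;2;4;2;10m🬂[38;2;254;249;49m[48;2;4;2;10m🬂[0m
</frame>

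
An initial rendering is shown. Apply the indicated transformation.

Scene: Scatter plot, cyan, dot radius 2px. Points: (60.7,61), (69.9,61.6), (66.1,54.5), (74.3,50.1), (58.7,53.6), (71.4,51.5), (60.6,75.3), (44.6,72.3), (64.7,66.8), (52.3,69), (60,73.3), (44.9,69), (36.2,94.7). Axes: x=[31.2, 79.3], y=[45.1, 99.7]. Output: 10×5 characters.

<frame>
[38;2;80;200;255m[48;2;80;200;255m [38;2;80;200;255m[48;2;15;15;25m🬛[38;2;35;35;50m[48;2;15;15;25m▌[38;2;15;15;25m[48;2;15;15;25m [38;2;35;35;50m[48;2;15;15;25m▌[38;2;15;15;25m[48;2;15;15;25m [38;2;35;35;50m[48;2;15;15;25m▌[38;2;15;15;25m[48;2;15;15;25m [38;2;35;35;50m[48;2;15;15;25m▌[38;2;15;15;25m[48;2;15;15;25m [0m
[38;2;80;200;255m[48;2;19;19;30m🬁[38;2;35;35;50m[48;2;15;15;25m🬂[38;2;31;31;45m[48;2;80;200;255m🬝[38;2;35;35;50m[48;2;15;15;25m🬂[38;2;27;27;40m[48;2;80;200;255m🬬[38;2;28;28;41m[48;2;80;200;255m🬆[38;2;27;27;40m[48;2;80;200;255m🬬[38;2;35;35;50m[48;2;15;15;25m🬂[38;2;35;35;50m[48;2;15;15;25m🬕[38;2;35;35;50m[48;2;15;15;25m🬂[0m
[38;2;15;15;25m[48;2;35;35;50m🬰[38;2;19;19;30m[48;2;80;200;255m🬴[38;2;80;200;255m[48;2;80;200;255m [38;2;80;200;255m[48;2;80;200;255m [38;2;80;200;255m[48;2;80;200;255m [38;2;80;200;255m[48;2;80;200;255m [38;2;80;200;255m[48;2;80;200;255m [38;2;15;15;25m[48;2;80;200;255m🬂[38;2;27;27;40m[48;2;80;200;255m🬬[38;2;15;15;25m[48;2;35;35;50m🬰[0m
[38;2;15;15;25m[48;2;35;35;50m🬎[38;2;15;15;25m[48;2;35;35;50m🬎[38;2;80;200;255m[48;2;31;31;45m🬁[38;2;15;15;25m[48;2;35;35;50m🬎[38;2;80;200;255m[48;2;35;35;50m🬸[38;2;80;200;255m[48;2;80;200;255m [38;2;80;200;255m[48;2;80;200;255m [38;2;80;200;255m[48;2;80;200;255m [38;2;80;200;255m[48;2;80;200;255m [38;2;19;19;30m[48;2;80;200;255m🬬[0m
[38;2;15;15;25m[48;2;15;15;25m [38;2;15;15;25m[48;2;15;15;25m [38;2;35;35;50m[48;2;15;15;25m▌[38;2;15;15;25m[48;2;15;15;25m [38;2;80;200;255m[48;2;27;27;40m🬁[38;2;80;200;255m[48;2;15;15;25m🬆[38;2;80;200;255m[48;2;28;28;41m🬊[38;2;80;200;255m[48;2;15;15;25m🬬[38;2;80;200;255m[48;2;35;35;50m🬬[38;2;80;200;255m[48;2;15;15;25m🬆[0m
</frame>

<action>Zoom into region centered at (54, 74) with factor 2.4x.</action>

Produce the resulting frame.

<frame>
[38;2;15;15;25m[48;2;15;15;25m [38;2;15;15;25m[48;2;15;15;25m [38;2;35;35;50m[48;2;15;15;25m▌[38;2;15;15;25m[48;2;15;15;25m [38;2;35;35;50m[48;2;15;15;25m▌[38;2;15;15;25m[48;2;15;15;25m [38;2;35;35;50m[48;2;15;15;25m▌[38;2;15;15;25m[48;2;15;15;25m [38;2;35;35;50m[48;2;15;15;25m▌[38;2;15;15;25m[48;2;15;15;25m [0m
[38;2;35;35;50m[48;2;15;15;25m🬂[38;2;35;35;50m[48;2;15;15;25m🬂[38;2;35;35;50m[48;2;15;15;25m🬕[38;2;35;35;50m[48;2;15;15;25m🬂[38;2;35;35;50m[48;2;15;15;25m🬕[38;2;35;35;50m[48;2;15;15;25m🬂[38;2;35;35;50m[48;2;15;15;25m🬕[38;2;28;28;41m[48;2;80;200;255m🬆[38;2;27;27;40m[48;2;80;200;255m🬬[38;2;35;35;50m[48;2;15;15;25m🬂[0m
[38;2;80;200;255m[48;2;15;15;25m🬺[38;2;23;23;35m[48;2;80;200;255m🬬[38;2;35;35;50m[48;2;15;15;25m🬛[38;2;23;23;35m[48;2;80;200;255m🬝[38;2;35;35;50m[48;2;15;15;25m🬛[38;2;15;15;25m[48;2;35;35;50m🬰[38;2;80;200;255m[48;2;30;30;43m🬉[38;2;80;200;255m[48;2;80;200;255m [38;2;80;200;255m[48;2;15;15;25m🬝[38;2;15;15;25m[48;2;35;35;50m🬰[0m
[38;2;80;200;255m[48;2;80;200;255m [38;2;23;23;35m[48;2;80;200;255m🬸[38;2;31;31;45m[48;2;80;200;255m🬴[38;2;80;200;255m[48;2;80;200;255m [38;2;80;200;255m[48;2;25;25;37m🬛[38;2;15;15;25m[48;2;35;35;50m🬎[38;2;35;35;50m[48;2;15;15;25m🬲[38;2;23;23;35m[48;2;80;200;255m🬺[38;2;27;27;40m[48;2;80;200;255m🬝[38;2;15;15;25m[48;2;80;200;255m🬀[0m
[38;2;80;200;255m[48;2;15;15;25m🬀[38;2;15;15;25m[48;2;15;15;25m [38;2;35;35;50m[48;2;15;15;25m▌[38;2;15;15;25m[48;2;80;200;255m🬺[38;2;35;35;50m[48;2;15;15;25m▌[38;2;15;15;25m[48;2;15;15;25m [38;2;35;35;50m[48;2;15;15;25m▌[38;2;15;15;25m[48;2;15;15;25m [38;2;35;35;50m[48;2;15;15;25m▌[38;2;80;200;255m[48;2;15;15;25m🬊[0m
</frame>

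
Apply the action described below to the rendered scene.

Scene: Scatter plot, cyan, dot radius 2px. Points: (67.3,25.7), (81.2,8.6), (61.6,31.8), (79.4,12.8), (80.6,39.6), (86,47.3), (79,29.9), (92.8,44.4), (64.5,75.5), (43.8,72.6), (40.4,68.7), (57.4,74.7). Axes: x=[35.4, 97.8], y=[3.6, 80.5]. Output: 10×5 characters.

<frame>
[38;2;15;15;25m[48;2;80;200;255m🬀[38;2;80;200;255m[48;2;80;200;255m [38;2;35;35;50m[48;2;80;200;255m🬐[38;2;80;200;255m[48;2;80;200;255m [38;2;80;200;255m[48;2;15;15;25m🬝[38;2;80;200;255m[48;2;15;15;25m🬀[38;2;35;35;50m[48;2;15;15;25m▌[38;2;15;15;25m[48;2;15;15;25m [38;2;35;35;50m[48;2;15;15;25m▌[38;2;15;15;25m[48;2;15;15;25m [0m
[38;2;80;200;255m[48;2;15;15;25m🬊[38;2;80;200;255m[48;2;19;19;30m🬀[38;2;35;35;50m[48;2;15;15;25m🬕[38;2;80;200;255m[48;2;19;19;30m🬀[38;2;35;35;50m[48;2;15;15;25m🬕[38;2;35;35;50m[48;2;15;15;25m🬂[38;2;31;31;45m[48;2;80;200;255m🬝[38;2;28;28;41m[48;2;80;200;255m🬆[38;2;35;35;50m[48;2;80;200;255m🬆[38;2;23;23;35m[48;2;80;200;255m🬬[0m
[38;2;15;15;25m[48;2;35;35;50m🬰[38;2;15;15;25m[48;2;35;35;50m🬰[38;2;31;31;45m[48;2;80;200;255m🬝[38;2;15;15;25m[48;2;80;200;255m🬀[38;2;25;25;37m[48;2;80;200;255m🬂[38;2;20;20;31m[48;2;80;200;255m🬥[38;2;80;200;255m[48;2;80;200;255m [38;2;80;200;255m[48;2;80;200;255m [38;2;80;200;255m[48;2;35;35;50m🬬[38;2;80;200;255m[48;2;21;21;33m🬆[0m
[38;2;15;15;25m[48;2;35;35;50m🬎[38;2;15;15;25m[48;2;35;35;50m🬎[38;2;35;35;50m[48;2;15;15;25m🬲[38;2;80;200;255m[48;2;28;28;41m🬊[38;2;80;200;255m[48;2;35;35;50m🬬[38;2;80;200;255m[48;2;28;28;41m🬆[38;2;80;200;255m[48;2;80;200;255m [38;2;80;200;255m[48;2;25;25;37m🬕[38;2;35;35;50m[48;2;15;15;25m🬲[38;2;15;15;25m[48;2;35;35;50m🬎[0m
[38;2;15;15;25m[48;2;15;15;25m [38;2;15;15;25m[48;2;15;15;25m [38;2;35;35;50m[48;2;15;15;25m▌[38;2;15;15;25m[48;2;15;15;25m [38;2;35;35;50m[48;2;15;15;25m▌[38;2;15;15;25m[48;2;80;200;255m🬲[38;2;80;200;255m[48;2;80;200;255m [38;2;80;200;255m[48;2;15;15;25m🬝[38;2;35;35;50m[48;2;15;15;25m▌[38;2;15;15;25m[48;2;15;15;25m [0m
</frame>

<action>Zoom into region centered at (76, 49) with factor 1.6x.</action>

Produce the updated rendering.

<frame>
[38;2;80;200;255m[48;2;15;15;25m🬝[38;2;80;200;255m[48;2;15;15;25m🬬[38;2;80;200;255m[48;2;21;21;33m🬆[38;2;15;15;25m[48;2;15;15;25m [38;2;35;35;50m[48;2;15;15;25m▌[38;2;15;15;25m[48;2;15;15;25m [38;2;35;35;50m[48;2;15;15;25m▌[38;2;15;15;25m[48;2;15;15;25m [38;2;35;35;50m[48;2;15;15;25m▌[38;2;15;15;25m[48;2;15;15;25m [0m
[38;2;35;35;50m[48;2;15;15;25m🬂[38;2;35;35;50m[48;2;15;15;25m🬂[38;2;35;35;50m[48;2;15;15;25m🬕[38;2;35;35;50m[48;2;15;15;25m🬂[38;2;35;35;50m[48;2;15;15;25m🬕[38;2;35;35;50m[48;2;15;15;25m🬂[38;2;35;35;50m[48;2;15;15;25m🬕[38;2;23;23;35m[48;2;80;200;255m🬬[38;2;35;35;50m[48;2;15;15;25m🬕[38;2;35;35;50m[48;2;15;15;25m🬂[0m
[38;2;15;15;25m[48;2;35;35;50m🬰[38;2;15;15;25m[48;2;35;35;50m🬰[38;2;35;35;50m[48;2;15;15;25m🬛[38;2;15;15;25m[48;2;35;35;50m🬰[38;2;35;35;50m[48;2;15;15;25m🬛[38;2;21;21;33m[48;2;80;200;255m🬆[38;2;35;35;50m[48;2;80;200;255m🬀[38;2;80;200;255m[48;2;80;200;255m [38;2;35;35;50m[48;2;80;200;255m🬀[38;2;21;21;33m[48;2;80;200;255m🬊[0m
[38;2;19;19;30m[48;2;80;200;255m🬝[38;2;15;15;25m[48;2;80;200;255m🬊[38;2;27;27;40m[48;2;80;200;255m🬝[38;2;15;15;25m[48;2;35;35;50m🬎[38;2;80;200;255m[48;2;30;30;43m🬠[38;2;80;200;255m[48;2;80;200;255m [38;2;80;200;255m[48;2;28;28;41m🬆[38;2;80;200;255m[48;2;23;23;35m🬀[38;2;80;200;255m[48;2;35;35;50m🬊[38;2;80;200;255m[48;2;23;23;35m🬀[0m
[38;2;80;200;255m[48;2;15;15;25m🬊[38;2;80;200;255m[48;2;15;15;25m🬝[38;2;80;200;255m[48;2;80;200;255m [38;2;80;200;255m[48;2;15;15;25m🬛[38;2;80;200;255m[48;2;28;28;41m🬊[38;2;80;200;255m[48;2;15;15;25m🬝[38;2;80;200;255m[48;2;23;23;35m🬀[38;2;15;15;25m[48;2;15;15;25m [38;2;35;35;50m[48;2;15;15;25m▌[38;2;15;15;25m[48;2;15;15;25m [0m
</frame>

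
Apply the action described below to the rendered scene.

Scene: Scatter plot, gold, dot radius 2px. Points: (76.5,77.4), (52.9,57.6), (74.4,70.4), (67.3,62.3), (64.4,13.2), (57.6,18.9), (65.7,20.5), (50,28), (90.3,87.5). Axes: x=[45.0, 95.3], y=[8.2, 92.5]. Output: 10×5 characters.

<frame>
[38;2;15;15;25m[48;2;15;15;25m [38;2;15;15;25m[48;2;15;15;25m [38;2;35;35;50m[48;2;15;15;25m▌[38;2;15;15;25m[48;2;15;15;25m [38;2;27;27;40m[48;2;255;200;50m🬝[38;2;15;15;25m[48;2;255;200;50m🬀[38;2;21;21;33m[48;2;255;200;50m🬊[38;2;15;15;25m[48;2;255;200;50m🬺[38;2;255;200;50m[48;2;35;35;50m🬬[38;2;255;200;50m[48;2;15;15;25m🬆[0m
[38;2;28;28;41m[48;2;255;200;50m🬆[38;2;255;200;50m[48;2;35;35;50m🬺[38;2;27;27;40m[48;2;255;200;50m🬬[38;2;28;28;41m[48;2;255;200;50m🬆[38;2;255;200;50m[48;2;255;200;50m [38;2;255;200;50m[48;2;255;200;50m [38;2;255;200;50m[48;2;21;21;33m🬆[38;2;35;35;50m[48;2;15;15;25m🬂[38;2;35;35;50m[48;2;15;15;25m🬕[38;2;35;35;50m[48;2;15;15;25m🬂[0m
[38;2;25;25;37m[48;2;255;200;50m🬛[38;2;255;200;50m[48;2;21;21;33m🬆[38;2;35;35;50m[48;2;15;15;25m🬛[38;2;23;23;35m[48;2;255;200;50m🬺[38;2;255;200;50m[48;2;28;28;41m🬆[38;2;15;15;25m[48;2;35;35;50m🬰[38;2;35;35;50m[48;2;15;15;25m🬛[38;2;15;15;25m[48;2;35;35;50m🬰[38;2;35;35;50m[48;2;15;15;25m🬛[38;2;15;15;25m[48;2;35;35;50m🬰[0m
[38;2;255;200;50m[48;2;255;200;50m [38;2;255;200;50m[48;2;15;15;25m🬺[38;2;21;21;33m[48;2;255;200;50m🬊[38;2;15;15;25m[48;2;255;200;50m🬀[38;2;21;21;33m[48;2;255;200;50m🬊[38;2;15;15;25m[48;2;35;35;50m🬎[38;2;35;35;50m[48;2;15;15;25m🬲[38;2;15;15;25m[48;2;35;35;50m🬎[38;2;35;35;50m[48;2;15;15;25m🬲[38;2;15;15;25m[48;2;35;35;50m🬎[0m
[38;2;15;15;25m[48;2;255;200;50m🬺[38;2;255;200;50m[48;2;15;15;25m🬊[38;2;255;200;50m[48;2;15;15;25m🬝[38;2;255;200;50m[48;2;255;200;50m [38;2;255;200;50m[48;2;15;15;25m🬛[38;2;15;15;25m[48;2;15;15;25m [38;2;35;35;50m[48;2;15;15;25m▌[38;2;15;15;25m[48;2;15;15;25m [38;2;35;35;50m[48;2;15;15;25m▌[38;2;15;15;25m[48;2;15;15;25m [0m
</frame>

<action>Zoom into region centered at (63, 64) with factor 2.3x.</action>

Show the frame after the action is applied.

<frame>
[38;2;15;15;25m[48;2;15;15;25m [38;2;15;15;25m[48;2;15;15;25m [38;2;35;35;50m[48;2;15;15;25m▌[38;2;15;15;25m[48;2;15;15;25m [38;2;35;35;50m[48;2;15;15;25m▌[38;2;15;15;25m[48;2;15;15;25m [38;2;35;35;50m[48;2;15;15;25m▌[38;2;15;15;25m[48;2;15;15;25m [38;2;35;35;50m[48;2;15;15;25m▌[38;2;15;15;25m[48;2;255;200;50m🬝[0m
[38;2;35;35;50m[48;2;15;15;25m🬂[38;2;35;35;50m[48;2;15;15;25m🬂[38;2;35;35;50m[48;2;15;15;25m🬕[38;2;35;35;50m[48;2;15;15;25m🬂[38;2;35;35;50m[48;2;15;15;25m🬕[38;2;35;35;50m[48;2;15;15;25m🬂[38;2;31;31;45m[48;2;255;200;50m🬝[38;2;35;35;50m[48;2;15;15;25m🬂[38;2;255;200;50m[48;2;31;31;45m🬇[38;2;255;200;50m[48;2;255;200;50m [0m
[38;2;21;21;33m[48;2;255;200;50m🬊[38;2;15;15;25m[48;2;35;35;50m🬰[38;2;35;35;50m[48;2;15;15;25m🬛[38;2;15;15;25m[48;2;35;35;50m🬰[38;2;35;35;50m[48;2;15;15;25m🬛[38;2;19;19;30m[48;2;255;200;50m🬴[38;2;255;200;50m[48;2;255;200;50m [38;2;255;200;50m[48;2;15;15;25m🬛[38;2;35;35;50m[48;2;15;15;25m🬛[38;2;23;23;35m[48;2;255;200;50m🬺[0m
[38;2;255;200;50m[48;2;35;35;50m🬝[38;2;255;200;50m[48;2;23;23;35m🬀[38;2;35;35;50m[48;2;15;15;25m🬲[38;2;15;15;25m[48;2;35;35;50m🬎[38;2;35;35;50m[48;2;15;15;25m🬲[38;2;15;15;25m[48;2;35;35;50m🬎[38;2;255;200;50m[48;2;31;31;45m🬁[38;2;15;15;25m[48;2;35;35;50m🬎[38;2;35;35;50m[48;2;15;15;25m🬲[38;2;15;15;25m[48;2;35;35;50m🬎[0m
[38;2;15;15;25m[48;2;15;15;25m [38;2;15;15;25m[48;2;15;15;25m [38;2;35;35;50m[48;2;15;15;25m▌[38;2;15;15;25m[48;2;15;15;25m [38;2;35;35;50m[48;2;15;15;25m▌[38;2;15;15;25m[48;2;15;15;25m [38;2;35;35;50m[48;2;15;15;25m▌[38;2;15;15;25m[48;2;15;15;25m [38;2;35;35;50m[48;2;15;15;25m▌[38;2;15;15;25m[48;2;15;15;25m [0m
</frame>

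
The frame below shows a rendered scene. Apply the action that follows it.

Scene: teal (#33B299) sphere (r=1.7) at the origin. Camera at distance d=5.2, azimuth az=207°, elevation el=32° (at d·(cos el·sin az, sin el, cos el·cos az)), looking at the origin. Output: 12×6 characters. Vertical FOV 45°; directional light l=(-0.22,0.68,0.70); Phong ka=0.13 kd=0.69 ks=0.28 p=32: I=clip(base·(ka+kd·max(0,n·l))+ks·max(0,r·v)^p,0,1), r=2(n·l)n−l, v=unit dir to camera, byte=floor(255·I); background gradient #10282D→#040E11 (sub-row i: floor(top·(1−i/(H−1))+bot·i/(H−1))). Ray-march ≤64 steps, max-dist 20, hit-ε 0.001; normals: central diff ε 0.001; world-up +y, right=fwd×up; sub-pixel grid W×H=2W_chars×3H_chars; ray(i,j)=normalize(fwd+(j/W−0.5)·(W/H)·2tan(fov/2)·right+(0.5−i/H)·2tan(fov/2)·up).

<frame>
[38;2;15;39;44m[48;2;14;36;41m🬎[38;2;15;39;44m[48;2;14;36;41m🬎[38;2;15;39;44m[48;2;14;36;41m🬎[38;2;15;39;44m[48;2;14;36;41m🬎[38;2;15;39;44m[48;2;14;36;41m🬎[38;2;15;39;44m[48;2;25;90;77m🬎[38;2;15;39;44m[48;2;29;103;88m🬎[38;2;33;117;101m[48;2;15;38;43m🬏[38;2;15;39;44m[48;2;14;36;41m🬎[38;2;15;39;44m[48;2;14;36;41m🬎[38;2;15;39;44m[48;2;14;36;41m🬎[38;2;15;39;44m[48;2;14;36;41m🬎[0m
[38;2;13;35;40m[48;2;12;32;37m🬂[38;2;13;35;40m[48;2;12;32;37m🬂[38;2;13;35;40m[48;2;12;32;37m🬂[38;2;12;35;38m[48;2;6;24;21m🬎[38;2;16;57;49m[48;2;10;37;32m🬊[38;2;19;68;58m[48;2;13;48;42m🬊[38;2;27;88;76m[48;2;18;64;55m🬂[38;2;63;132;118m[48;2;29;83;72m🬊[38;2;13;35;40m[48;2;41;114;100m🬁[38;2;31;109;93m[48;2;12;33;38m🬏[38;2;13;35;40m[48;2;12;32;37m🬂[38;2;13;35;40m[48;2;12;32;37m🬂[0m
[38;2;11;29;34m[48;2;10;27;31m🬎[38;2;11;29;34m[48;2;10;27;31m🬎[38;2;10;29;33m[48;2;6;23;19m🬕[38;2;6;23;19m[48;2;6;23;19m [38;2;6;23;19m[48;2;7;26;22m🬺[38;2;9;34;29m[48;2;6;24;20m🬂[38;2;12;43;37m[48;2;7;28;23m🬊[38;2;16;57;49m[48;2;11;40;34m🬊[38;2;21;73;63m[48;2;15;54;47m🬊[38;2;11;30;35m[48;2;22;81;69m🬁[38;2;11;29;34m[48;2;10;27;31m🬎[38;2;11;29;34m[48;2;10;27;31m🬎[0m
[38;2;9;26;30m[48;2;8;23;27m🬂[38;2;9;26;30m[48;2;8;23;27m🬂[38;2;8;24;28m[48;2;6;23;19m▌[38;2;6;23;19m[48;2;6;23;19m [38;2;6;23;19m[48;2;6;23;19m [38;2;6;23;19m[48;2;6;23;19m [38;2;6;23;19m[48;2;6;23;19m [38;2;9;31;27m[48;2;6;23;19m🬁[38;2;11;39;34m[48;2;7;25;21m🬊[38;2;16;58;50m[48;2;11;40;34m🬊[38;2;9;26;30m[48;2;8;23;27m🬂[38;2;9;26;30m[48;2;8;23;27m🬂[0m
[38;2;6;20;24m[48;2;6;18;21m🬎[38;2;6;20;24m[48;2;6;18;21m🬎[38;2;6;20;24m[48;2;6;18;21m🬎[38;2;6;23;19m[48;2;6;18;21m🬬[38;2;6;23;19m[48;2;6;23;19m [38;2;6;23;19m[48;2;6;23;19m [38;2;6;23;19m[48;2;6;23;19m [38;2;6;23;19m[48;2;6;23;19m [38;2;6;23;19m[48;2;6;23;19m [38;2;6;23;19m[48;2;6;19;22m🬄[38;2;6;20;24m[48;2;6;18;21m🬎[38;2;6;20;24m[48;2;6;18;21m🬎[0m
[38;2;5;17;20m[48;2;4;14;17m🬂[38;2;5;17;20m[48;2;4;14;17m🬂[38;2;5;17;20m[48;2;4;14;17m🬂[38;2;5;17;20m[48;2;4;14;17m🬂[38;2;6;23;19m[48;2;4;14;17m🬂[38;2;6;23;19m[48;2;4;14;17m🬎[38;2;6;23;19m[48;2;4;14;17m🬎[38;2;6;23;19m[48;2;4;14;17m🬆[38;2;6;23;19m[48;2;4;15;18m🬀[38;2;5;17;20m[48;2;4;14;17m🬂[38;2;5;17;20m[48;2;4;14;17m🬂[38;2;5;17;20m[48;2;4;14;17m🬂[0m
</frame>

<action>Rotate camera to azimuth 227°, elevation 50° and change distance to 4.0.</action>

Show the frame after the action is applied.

<frame>
[38;2;15;39;44m[48;2;14;36;41m🬎[38;2;15;39;44m[48;2;14;36;41m🬎[38;2;15;38;43m[48;2;13;47;41m🬝[38;2;16;40;45m[48;2;18;63;54m🬂[38;2;24;84;72m[48;2;21;76;65m🬊[38;2;27;97;83m[48;2;25;88;76m🬊[38;2;30;109;93m[48;2;28;100;86m🬊[38;2;35;120;103m[48;2;32;111;95m🬨[38;2;37;128;109m[48;2;16;40;45m🬺[38;2;38;136;117m[48;2;15;39;44m🬱[38;2;15;39;44m[48;2;14;36;41m🬎[38;2;15;39;44m[48;2;14;36;41m🬎[0m
[38;2;13;35;40m[48;2;12;32;37m🬂[38;2;12;33;38m[48;2;6;23;19m🬝[38;2;12;42;36m[48;2;8;31;26m▐[38;2;16;58;49m[48;2;14;49;43m🬊[38;2;20;71;61m[48;2;17;62;54m🬊[38;2;23;82;71m[48;2;21;74;64m🬊[38;2;26;93;80m[48;2;24;85;73m🬊[38;2;48;123;108m[48;2;30;100;86m🬉[38;2;90;168;152m[48;2;62;141;126m🬩[38;2;60;142;126m[48;2;37;126;109m🬓[38;2;37;131;113m[48;2;13;34;39m🬲[38;2;13;35;40m[48;2;12;32;37m🬂[0m
[38;2;11;29;34m[48;2;10;27;31m🬎[38;2;11;30;35m[48;2;6;23;19m🬀[38;2;8;31;27m[48;2;6;23;19m🬉[38;2;12;44;38m[48;2;10;35;30m🬊[38;2;16;57;49m[48;2;13;48;41m🬊[38;2;19;68;58m[48;2;16;59;51m🬊[38;2;22;78;67m[48;2;19;70;60m🬊[38;2;25;89;76m[48;2;22;80;68m🬊[38;2;39;110;96m[48;2;26;91;79m🬂[38;2;39;118;103m[48;2;29;102;88m🬂[38;2;34;120;103m[48;2;31;110;94m🬊[38;2;35;122;105m[48;2;10;29;33m🬓[0m
[38;2;9;26;30m[48;2;8;23;27m🬂[38;2;6;23;19m[48;2;6;23;19m [38;2;6;23;19m[48;2;6;23;19m [38;2;8;30;26m[48;2;6;23;19m🬉[38;2;11;42;35m[48;2;9;32;27m🬊[38;2;14;52;45m[48;2;12;44;37m🬊[38;2;17;63;54m[48;2;15;54;46m🬊[38;2;20;73;62m[48;2;18;64;55m🬊[38;2;23;82;71m[48;2;20;73;63m🬊[38;2;26;92;79m[48;2;23;82;71m🬊[38;2;28;102;87m[48;2;26;92;79m🬊[38;2;29;104;89m[48;2;8;24;28m▌[0m
[38;2;6;20;24m[48;2;6;18;21m🬎[38;2;6;19;22m[48;2;6;23;19m🬲[38;2;6;23;19m[48;2;6;23;19m [38;2;6;23;19m[48;2;6;23;19m [38;2;6;23;19m[48;2;8;29;24m🬺[38;2;9;36;30m[48;2;7;26;22m🬊[38;2;13;46;40m[48;2;10;36;31m🬊[38;2;15;56;48m[48;2;13;46;40m🬊[38;2;18;65;56m[48;2;15;55;47m🬊[38;2;21;74;63m[48;2;18;63;55m🬊[38;2;21;77;67m[48;2;6;18;21m🬝[38;2;6;20;24m[48;2;6;18;21m🬎[0m
[38;2;5;17;20m[48;2;4;14;17m🬂[38;2;5;17;20m[48;2;4;14;17m🬂[38;2;6;23;19m[48;2;4;14;17m🬊[38;2;6;23;19m[48;2;6;23;19m [38;2;6;23;19m[48;2;6;23;19m [38;2;6;23;19m[48;2;6;23;19m [38;2;8;31;26m[48;2;6;23;19m🬁[38;2;10;36;30m[48;2;6;24;21m🬊[38;2;12;44;38m[48;2;8;31;26m🬊[38;2;14;49;42m[48;2;6;22;21m🬎[38;2;16;57;49m[48;2;4;15;18m🬀[38;2;5;17;20m[48;2;4;14;17m🬂[0m
</frame>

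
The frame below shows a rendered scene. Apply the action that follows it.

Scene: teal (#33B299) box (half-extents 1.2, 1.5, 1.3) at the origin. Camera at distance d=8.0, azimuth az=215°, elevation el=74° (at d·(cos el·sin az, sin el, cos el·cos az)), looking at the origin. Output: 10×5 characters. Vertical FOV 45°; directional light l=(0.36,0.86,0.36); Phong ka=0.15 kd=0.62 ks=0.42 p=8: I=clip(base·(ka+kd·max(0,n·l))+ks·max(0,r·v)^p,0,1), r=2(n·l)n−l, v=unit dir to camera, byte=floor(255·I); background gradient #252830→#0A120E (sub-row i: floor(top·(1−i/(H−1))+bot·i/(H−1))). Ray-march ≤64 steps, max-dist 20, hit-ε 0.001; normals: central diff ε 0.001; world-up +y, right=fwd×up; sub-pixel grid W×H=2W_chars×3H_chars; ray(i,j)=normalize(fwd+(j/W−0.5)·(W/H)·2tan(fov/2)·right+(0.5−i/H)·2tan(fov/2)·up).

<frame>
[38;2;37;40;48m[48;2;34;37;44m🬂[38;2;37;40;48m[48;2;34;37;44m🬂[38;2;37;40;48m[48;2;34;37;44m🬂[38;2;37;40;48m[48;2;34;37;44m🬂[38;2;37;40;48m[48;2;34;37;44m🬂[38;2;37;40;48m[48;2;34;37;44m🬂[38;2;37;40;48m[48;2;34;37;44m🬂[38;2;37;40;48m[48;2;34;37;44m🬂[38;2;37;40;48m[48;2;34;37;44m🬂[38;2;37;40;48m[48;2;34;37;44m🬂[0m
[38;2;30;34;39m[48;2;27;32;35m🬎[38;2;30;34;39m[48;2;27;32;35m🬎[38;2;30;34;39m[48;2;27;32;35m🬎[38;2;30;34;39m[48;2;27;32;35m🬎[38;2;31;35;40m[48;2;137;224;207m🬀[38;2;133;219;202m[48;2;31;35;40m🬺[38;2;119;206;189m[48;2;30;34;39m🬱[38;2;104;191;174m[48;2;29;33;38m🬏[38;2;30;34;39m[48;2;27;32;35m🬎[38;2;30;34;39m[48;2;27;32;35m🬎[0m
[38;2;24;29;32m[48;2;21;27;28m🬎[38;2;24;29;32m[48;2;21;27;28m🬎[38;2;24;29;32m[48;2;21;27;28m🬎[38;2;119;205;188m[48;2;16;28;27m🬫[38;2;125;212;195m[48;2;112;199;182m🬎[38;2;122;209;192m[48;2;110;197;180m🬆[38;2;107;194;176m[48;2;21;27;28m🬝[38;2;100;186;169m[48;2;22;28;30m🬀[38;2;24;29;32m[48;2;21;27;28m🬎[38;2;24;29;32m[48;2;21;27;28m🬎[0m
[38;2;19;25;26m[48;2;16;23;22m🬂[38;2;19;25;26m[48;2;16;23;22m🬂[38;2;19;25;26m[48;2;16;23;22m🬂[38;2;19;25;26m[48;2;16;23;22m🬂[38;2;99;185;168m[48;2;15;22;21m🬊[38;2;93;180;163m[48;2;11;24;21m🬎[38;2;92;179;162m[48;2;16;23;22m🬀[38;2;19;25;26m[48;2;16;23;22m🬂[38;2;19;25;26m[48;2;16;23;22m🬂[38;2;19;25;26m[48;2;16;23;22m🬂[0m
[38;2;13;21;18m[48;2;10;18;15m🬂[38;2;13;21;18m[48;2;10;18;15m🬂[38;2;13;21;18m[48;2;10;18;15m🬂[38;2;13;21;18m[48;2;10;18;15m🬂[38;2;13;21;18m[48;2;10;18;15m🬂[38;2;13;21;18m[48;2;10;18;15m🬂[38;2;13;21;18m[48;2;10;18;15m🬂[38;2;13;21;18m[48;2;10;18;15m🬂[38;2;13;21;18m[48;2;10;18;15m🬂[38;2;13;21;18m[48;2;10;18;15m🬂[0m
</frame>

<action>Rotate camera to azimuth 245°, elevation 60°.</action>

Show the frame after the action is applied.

<frame>
[38;2;37;40;48m[48;2;34;37;44m🬂[38;2;37;40;48m[48;2;34;37;44m🬂[38;2;37;40;48m[48;2;34;37;44m🬂[38;2;37;40;48m[48;2;34;37;44m🬂[38;2;37;40;48m[48;2;34;37;44m🬂[38;2;37;40;48m[48;2;34;37;44m🬂[38;2;37;40;48m[48;2;34;37;44m🬂[38;2;37;40;48m[48;2;34;37;44m🬂[38;2;37;40;48m[48;2;34;37;44m🬂[38;2;37;40;48m[48;2;34;37;44m🬂[0m
[38;2;30;34;39m[48;2;27;32;35m🬎[38;2;30;34;39m[48;2;27;32;35m🬎[38;2;30;34;39m[48;2;27;32;35m🬎[38;2;30;34;39m[48;2;90;177;160m🬆[38;2;31;35;40m[48;2;105;192;175m🬂[38;2;110;197;180m[48;2;121;208;191m🬆[38;2;30;34;39m[48;2;124;211;194m🬉[38;2;30;34;39m[48;2;27;32;35m🬎[38;2;30;34;39m[48;2;27;32;35m🬎[38;2;30;34;39m[48;2;27;32;35m🬎[0m
[38;2;24;29;32m[48;2;21;27;28m🬎[38;2;24;29;32m[48;2;21;27;28m🬎[38;2;24;29;32m[48;2;21;27;28m🬎[38;2;99;186;169m[48;2;22;28;30m🬉[38;2;109;196;179m[48;2;119;206;188m▌[38;2;127;214;197m[48;2;133;220;203m▌[38;2;137;224;207m[48;2;7;26;22m🬎[38;2;137;224;207m[48;2;19;28;28m🬄[38;2;24;29;32m[48;2;21;27;28m🬎[38;2;24;29;32m[48;2;21;27;28m🬎[0m
[38;2;19;25;26m[48;2;16;23;22m🬂[38;2;19;25;26m[48;2;16;23;22m🬂[38;2;19;25;26m[48;2;16;23;22m🬂[38;2;19;25;26m[48;2;16;23;22m🬂[38;2;114;201;184m[48;2;9;25;21m🬂[38;2;7;26;22m[48;2;7;26;22m [38;2;7;26;22m[48;2;15;22;21m🬎[38;2;19;25;26m[48;2;16;23;22m🬂[38;2;19;25;26m[48;2;16;23;22m🬂[38;2;19;25;26m[48;2;16;23;22m🬂[0m
[38;2;13;21;18m[48;2;10;18;15m🬂[38;2;13;21;18m[48;2;10;18;15m🬂[38;2;13;21;18m[48;2;10;18;15m🬂[38;2;13;21;18m[48;2;10;18;15m🬂[38;2;13;21;18m[48;2;10;18;15m🬂[38;2;13;21;18m[48;2;10;18;15m🬂[38;2;13;21;18m[48;2;10;18;15m🬂[38;2;13;21;18m[48;2;10;18;15m🬂[38;2;13;21;18m[48;2;10;18;15m🬂[38;2;13;21;18m[48;2;10;18;15m🬂[0m
</frame>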